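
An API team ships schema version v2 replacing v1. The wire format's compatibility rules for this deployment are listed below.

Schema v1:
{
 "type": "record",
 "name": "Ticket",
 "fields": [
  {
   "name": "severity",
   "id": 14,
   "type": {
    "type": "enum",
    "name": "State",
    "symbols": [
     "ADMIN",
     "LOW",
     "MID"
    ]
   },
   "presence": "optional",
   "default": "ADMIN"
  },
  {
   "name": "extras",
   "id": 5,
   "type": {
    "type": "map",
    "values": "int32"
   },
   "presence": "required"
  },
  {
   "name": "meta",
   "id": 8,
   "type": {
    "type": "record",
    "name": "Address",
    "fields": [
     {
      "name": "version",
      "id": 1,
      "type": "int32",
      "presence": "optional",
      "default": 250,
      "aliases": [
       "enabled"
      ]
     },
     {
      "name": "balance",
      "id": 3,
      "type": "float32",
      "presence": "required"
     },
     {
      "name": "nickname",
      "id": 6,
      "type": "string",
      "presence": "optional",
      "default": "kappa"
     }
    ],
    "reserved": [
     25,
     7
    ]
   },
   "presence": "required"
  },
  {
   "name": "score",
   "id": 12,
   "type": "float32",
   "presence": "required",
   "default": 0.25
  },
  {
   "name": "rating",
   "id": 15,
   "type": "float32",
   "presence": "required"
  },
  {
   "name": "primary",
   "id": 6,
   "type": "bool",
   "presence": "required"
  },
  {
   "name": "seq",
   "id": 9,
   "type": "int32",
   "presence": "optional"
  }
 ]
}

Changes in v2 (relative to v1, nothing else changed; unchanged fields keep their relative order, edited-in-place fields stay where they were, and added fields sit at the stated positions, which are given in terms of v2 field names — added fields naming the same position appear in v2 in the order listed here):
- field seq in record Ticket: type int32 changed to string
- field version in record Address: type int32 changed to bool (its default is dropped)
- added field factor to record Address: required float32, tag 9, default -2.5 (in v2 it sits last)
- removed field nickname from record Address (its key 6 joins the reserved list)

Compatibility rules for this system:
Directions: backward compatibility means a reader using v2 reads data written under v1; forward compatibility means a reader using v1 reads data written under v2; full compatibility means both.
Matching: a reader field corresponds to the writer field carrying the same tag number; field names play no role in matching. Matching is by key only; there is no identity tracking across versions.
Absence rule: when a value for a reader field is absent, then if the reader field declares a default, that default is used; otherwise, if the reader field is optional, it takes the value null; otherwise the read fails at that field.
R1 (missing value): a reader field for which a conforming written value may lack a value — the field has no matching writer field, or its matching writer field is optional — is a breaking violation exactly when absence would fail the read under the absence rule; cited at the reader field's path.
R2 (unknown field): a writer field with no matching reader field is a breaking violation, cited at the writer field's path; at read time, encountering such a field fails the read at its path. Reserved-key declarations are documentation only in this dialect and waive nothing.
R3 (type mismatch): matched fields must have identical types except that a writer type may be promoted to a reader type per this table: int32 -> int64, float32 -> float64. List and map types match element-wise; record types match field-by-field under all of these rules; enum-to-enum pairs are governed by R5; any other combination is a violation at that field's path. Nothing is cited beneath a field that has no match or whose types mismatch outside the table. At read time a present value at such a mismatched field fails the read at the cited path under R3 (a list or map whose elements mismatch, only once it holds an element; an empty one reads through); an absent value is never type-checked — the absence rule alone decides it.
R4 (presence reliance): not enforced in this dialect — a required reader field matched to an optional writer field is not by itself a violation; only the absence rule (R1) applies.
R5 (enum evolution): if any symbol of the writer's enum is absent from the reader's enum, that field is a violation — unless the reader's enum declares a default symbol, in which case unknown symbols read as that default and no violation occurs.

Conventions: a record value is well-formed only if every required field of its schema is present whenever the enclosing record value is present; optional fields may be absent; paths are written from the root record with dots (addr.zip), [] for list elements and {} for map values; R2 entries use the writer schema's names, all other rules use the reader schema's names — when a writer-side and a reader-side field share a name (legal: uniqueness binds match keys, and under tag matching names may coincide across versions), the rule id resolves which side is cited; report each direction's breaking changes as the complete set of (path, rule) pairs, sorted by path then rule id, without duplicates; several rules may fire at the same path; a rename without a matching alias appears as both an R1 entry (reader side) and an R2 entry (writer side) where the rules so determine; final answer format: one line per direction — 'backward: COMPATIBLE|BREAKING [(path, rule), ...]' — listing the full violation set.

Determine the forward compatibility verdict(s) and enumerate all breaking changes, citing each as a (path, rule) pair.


arrows below run writer -> reader for Ticket
forward for Ticket (reader v1, writer v2):
  severity: State -> State, writer optional; from severity
  extras: map<string, int32> -> map<string, int32>, writer required; from extras
  meta: Address -> Address, writer required; from meta
  score: float32 -> float32, writer required; from score
  rating: float32 -> float32, writer required; from rating
  primary: bool -> bool, writer required; from primary
  seq: string -> int32, writer optional; from seq
  meta.version: bool -> int32, writer optional; from meta.version
  meta.balance: float32 -> float32, writer required; from meta.balance
  meta.nickname: no writer-side match
  meta.factor (writer side), unknown to reader
  rule R2 violated at meta.factor
  rule R3 violated at meta.version
  rule R3 violated at seq
  => forward: BREAKING (3)
the other Ticket changes do not affect what is asked:
  removed field nickname from record Address (its key 6 joins the reserved list) -> matters only for Ticket's backward compatibility — outside the asked direction

forward: BREAKING [(meta.factor, R2), (meta.version, R3), (seq, R3)]


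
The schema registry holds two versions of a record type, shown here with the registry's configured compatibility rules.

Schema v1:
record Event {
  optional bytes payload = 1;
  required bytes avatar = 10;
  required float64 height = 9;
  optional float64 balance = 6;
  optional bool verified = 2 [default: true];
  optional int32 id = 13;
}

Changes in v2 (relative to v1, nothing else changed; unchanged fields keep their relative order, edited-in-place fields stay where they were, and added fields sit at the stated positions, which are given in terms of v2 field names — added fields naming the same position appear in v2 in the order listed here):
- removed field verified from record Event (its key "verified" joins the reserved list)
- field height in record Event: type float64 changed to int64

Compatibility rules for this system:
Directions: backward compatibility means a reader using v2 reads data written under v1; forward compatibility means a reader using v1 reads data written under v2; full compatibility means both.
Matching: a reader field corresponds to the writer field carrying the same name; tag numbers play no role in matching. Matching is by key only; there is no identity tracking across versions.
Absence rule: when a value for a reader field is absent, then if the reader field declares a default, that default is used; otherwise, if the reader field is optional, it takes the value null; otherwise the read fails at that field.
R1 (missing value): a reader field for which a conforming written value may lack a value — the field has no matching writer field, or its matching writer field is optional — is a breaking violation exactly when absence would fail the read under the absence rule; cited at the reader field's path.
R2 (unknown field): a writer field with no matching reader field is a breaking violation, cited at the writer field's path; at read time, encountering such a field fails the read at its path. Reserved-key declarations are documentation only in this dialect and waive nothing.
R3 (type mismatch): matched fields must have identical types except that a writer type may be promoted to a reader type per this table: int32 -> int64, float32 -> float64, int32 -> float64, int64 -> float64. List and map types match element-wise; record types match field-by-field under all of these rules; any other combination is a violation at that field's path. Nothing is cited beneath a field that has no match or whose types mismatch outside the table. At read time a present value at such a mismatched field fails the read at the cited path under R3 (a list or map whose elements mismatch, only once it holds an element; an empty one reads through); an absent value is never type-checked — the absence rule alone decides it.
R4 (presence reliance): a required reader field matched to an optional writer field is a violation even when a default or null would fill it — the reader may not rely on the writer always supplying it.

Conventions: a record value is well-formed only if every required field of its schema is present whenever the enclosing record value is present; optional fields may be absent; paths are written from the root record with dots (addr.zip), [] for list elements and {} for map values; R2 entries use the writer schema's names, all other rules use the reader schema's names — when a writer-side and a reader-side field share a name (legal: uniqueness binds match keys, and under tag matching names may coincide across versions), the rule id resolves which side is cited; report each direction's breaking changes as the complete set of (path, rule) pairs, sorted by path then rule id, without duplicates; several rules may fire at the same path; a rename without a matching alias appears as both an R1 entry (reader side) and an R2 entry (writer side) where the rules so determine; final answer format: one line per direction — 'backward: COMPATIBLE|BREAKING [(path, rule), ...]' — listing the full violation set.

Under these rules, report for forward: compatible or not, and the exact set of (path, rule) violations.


in Event below, arrows point writer -> reader
checking forward for Event: reader v1 against writer v2:
  payload <- payload (bytes -> bytes, writer optional)
  avatar <- avatar (bytes -> bytes, writer required)
  height <- height (int64 -> float64, writer required)
  balance <- balance (float64 -> float64, writer optional)
  no writer field matches reader verified
  id <- id (int32 -> int32, writer optional)
  => forward: COMPATIBLE
diffs on Event not affecting the asked answer:
  removed field verified from record Event (its key "verified" joins the reserved list) -> matters only for Event's backward compatibility — outside the asked direction
  field height in record Event: type float64 changed to int64 -> matters only for Event's backward compatibility — outside the asked direction

forward: COMPATIBLE []


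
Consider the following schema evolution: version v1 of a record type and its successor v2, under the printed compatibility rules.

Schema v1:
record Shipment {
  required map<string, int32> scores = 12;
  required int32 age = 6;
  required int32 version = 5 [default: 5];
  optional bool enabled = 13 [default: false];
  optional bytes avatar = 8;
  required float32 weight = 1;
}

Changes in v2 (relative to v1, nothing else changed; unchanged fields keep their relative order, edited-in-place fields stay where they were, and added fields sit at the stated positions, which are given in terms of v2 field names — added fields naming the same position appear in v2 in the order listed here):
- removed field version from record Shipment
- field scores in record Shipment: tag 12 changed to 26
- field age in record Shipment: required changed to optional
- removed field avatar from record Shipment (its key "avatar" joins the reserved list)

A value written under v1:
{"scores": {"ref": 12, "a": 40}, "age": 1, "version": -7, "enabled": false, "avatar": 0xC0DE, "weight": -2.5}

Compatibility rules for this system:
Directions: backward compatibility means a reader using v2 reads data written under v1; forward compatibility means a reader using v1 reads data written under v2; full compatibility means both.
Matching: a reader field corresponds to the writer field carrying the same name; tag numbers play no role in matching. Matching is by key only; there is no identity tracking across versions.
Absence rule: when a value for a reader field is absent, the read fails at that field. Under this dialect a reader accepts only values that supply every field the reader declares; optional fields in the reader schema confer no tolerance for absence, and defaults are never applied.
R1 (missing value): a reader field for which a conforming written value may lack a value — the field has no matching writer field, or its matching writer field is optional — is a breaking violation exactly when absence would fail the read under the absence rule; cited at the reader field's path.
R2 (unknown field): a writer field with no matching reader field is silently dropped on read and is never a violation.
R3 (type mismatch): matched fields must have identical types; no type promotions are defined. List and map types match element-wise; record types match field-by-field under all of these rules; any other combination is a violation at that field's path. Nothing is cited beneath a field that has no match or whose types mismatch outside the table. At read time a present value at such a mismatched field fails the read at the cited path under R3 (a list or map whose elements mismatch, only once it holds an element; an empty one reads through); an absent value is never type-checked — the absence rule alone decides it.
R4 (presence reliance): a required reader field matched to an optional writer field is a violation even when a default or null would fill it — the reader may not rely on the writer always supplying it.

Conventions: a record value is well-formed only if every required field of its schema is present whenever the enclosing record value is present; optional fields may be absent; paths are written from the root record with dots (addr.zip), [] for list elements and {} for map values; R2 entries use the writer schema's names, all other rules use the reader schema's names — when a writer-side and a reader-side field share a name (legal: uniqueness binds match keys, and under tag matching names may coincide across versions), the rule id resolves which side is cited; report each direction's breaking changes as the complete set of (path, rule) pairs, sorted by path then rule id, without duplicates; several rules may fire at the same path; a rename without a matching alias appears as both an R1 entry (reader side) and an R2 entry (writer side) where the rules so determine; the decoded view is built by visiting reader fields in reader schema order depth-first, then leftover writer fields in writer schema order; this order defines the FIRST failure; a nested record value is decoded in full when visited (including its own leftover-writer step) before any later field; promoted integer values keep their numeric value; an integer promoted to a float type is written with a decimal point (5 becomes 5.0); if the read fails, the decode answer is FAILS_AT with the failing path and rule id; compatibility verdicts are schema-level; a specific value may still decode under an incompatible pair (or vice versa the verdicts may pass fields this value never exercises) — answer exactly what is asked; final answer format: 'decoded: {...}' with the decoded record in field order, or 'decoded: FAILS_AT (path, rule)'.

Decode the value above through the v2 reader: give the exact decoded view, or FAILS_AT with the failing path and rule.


decoded: {"scores": {"ref": 12, "a": 40}, "age": 1, "enabled": false, "weight": -2.5}

in Shipment below, arrows point writer -> reader
decode (reader v2):
  scores := {"ref": 12, "a": 40}
  age := 1
  enabled := false
  weight := -2.5
  writer version: unmatched, discarded
  writer avatar: unmatched, discarded
  => decoded: {"scores": {"ref": 12, "a": 40}, "age": 1, "enabled": false, "weight": -2.5}
the other Shipment changes do not affect what is asked:
  field scores in record Shipment: tag 12 changed to 26 -> triggers nothing under the printed rules; the Shipment answer is the same either way
  field age in record Shipment: required changed to optional -> affects the rule determinations only; this particular Shipment value decodes identically


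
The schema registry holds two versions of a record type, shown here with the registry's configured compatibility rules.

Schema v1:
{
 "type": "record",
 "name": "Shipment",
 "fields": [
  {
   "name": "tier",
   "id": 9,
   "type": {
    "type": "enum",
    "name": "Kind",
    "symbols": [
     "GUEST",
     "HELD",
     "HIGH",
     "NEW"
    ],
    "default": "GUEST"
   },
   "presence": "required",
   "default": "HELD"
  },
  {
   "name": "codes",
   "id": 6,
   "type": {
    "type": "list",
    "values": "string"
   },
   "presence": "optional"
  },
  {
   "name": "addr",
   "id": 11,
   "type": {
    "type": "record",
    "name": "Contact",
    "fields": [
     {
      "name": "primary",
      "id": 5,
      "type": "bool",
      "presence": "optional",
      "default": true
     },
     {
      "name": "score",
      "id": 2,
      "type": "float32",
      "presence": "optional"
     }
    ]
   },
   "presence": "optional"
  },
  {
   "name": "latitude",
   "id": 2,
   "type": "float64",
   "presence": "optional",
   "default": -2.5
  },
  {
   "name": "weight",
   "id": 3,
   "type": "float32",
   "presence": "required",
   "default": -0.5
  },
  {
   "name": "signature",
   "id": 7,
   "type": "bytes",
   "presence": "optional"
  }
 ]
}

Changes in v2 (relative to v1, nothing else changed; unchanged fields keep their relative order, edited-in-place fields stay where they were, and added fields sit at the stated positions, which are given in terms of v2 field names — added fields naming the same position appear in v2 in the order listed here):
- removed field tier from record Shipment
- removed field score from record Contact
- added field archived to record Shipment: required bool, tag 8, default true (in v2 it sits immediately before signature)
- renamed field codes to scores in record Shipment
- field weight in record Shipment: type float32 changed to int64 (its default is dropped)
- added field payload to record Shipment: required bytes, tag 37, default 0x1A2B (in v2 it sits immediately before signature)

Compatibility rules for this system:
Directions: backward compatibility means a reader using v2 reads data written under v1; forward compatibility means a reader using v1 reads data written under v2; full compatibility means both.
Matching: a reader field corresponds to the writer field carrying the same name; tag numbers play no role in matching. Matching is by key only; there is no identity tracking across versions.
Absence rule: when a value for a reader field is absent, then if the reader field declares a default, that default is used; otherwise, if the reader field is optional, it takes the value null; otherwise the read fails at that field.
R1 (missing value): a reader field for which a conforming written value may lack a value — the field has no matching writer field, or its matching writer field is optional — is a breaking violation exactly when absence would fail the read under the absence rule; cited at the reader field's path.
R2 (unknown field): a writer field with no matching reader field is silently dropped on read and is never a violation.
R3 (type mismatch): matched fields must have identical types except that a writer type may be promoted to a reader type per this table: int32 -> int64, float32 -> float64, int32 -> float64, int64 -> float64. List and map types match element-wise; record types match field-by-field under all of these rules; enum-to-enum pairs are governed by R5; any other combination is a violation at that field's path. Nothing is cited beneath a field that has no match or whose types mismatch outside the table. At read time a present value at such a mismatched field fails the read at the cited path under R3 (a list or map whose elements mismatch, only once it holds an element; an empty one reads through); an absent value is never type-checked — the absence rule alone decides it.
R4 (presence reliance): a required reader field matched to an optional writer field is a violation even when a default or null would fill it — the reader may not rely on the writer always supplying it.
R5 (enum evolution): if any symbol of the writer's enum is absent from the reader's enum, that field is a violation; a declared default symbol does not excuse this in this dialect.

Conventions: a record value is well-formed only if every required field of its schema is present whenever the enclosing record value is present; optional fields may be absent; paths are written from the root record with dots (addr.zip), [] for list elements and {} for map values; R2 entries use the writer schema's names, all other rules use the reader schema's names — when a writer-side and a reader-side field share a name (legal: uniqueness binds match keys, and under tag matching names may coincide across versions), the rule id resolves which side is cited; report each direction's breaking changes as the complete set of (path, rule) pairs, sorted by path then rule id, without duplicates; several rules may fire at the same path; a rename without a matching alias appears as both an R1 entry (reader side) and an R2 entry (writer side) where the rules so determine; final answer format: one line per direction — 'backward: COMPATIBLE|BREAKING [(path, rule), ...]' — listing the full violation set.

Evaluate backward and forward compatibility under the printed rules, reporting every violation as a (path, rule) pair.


the writer's type comes first in each Shipment pair
backward on Shipment — v2 reading data written by v1:
  scores has no writer counterpart
  writer optional, Contact -> Contact: reader addr maps from writer addr
  writer optional, float64 -> float64: reader latitude maps from writer latitude
  writer required, float32 -> int64: reader weight maps from writer weight
  archived has no writer counterpart
  payload has no writer counterpart
  writer optional, bytes -> bytes: reader signature maps from writer signature
  tier (writer side), unknown to reader
  codes (writer side), unknown to reader
  writer optional, bool -> bool: reader addr.primary maps from writer addr.primary
  addr.score (writer side), unknown to reader
  breaking: (weight, R3)
  backward on Shipment therefore BREAKING (1)
forward on Shipment — v1 reading data written by v2:
  tier has no writer counterpart
  codes has no writer counterpart
  writer optional, Contact -> Contact: reader addr maps from writer addr
  writer optional, float64 -> float64: reader latitude maps from writer latitude
  writer required, int64 -> float32: reader weight maps from writer weight
  writer optional, bytes -> bytes: reader signature maps from writer signature
  scores (writer side), unknown to reader
  archived (writer side), unknown to reader
  payload (writer side), unknown to reader
  writer optional, bool -> bool: reader addr.primary maps from writer addr.primary
  addr.score has no writer counterpart
  breaking: (weight, R3)
  forward on Shipment therefore BREAKING (1)

backward: BREAKING [(weight, R3)]; forward: BREAKING [(weight, R3)]


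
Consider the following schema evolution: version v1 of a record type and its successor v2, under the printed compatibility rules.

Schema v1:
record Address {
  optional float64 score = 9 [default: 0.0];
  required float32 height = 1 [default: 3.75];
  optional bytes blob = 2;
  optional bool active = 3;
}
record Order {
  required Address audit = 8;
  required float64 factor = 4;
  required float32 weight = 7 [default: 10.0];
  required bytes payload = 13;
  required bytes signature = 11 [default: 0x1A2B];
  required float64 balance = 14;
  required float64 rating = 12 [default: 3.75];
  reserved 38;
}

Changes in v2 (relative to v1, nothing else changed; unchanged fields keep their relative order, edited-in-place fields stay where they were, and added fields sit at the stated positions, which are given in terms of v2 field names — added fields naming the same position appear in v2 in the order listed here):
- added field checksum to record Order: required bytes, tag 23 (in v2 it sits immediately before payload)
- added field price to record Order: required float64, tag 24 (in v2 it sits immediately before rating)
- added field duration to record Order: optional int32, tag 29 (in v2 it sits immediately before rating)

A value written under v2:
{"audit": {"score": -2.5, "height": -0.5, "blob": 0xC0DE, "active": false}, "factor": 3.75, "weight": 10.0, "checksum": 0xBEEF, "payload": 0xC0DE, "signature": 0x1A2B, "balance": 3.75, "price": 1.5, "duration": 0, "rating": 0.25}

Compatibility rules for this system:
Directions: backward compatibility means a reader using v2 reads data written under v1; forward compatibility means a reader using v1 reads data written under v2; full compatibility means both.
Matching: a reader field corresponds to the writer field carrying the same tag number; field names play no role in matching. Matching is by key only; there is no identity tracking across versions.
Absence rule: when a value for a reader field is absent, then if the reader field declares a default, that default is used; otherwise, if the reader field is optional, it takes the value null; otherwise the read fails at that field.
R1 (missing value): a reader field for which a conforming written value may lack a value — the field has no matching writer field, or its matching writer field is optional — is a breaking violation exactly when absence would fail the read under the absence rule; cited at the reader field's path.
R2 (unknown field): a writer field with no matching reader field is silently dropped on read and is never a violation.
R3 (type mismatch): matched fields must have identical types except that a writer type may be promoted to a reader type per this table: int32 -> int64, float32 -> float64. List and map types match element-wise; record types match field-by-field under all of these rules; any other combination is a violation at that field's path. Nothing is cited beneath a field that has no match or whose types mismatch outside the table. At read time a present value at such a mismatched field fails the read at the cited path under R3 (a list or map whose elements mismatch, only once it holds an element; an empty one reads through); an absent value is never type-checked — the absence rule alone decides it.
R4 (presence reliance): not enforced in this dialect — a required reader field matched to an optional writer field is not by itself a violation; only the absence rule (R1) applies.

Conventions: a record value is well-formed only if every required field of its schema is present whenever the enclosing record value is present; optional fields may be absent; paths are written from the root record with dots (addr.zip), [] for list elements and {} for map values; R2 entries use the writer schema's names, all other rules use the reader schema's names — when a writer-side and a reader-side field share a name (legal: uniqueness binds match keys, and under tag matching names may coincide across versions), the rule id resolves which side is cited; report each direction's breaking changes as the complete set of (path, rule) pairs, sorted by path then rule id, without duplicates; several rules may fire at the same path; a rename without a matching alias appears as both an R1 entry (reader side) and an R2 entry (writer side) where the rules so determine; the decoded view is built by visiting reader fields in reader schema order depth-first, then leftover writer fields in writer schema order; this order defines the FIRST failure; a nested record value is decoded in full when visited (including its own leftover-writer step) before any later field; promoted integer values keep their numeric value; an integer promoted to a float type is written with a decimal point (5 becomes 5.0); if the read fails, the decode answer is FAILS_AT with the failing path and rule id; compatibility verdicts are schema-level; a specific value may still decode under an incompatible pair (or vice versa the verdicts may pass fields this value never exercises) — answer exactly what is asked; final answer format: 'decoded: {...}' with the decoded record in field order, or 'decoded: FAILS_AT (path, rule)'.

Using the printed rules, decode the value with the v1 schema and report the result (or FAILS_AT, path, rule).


the writer's type comes first in each Order pair
decoding the Order value with the v1 reader:
  audit.score := -2.5
  audit.height := -0.5
  audit.blob := 0xC0DE
  audit.active := false
  factor := 3.75
  weight := 10.0
  payload := 0xC0DE
  signature := 0x1A2B
  balance := 3.75
  rating := 0.25
  writer checksum: unmatched, discarded
  writer price: unmatched, discarded
  writer duration: unmatched, discarded
  => decoded: {"audit": {"score": -2.5, "height": -0.5, "blob": 0xC0DE, "active": false}, "factor": 3.75, "weight": 10.0, "payload": 0xC0DE, "signature": 0x1A2B, "balance": 3.75, "rating": 0.25}
ruling out the remaining Order differences:
  added field duration to record Order: optional int32, tag 29 (in v2 it sits immediately before rating) -> triggers nothing under the printed rules; the Order answer is the same either way
  added field price to record Order: required float64, tag 24 (in v2 it sits immediately before rating) -> matters for Order compatibility verdicts, not for this value's decode
  added field checksum to record Order: required bytes, tag 23 (in v2 it sits immediately before payload) -> matters for Order compatibility verdicts, not for this value's decode

decoded: {"audit": {"score": -2.5, "height": -0.5, "blob": 0xC0DE, "active": false}, "factor": 3.75, "weight": 10.0, "payload": 0xC0DE, "signature": 0x1A2B, "balance": 3.75, "rating": 0.25}


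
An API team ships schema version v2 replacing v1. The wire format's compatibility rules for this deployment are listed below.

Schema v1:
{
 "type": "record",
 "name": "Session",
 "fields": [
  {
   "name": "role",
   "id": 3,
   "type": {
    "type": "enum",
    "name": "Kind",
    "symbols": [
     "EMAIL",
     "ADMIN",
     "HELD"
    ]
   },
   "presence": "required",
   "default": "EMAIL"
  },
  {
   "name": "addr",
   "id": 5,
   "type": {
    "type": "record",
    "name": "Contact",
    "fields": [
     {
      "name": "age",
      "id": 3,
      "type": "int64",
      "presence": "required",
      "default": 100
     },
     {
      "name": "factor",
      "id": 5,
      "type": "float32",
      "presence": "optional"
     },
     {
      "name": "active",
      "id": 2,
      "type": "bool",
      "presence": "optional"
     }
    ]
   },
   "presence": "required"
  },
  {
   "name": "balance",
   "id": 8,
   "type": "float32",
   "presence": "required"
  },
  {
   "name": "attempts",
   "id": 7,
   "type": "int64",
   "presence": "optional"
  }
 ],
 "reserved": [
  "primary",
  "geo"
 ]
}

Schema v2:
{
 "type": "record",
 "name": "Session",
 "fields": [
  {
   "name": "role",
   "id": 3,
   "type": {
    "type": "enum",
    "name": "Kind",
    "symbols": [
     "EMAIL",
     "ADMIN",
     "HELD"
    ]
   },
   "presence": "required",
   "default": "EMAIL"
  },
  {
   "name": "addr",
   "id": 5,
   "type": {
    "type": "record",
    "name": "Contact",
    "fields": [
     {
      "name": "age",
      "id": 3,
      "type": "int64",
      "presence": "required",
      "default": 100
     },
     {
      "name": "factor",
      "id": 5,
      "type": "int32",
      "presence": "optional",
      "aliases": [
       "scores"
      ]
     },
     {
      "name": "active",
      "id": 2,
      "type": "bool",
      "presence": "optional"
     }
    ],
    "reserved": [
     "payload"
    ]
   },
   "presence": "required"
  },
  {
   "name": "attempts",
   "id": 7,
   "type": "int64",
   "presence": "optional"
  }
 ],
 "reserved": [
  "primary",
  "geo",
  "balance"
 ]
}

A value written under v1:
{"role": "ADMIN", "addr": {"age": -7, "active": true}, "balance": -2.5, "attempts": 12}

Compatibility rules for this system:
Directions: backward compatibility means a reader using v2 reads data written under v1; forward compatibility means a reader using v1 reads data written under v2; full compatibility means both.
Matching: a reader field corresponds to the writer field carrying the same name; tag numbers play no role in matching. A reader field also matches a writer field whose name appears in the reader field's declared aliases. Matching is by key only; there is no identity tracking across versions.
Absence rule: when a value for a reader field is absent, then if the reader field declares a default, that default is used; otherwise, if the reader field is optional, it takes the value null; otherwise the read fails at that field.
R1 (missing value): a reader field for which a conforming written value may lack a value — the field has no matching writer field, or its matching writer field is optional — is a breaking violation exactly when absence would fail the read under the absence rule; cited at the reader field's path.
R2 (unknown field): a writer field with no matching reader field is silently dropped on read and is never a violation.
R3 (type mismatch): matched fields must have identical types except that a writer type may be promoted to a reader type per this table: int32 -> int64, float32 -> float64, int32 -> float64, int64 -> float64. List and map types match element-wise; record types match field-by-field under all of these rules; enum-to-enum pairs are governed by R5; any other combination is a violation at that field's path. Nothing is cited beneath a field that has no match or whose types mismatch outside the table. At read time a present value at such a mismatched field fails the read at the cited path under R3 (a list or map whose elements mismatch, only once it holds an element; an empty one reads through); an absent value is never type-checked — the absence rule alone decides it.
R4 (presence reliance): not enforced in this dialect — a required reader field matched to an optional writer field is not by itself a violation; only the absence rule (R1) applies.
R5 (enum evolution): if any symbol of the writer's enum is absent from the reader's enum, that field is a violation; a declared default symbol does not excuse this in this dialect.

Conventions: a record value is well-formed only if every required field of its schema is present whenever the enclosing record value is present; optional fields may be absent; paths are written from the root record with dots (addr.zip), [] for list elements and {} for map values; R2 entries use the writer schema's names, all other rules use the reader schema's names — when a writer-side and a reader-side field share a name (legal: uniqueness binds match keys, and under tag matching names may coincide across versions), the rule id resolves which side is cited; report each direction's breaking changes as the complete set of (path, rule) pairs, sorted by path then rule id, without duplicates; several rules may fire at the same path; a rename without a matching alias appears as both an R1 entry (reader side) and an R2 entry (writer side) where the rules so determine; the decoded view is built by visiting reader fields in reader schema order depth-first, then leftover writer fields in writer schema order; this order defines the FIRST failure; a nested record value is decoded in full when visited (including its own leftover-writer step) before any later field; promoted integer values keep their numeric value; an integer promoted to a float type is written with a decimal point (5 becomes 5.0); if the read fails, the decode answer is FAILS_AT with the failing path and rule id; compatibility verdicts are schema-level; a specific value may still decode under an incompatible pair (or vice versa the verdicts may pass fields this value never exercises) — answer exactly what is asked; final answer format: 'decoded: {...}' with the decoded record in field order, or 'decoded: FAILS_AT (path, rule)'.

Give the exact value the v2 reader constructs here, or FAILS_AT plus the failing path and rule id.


arrows below run writer -> reader for Session
migrating the Session value to v2:
  role := "ADMIN"
  addr.age := -7
  addr.factor := null (missing; optional => null)
  addr.active := true
  attempts := 12
  writer balance: no reader field; dropped
  => decoded: {"role": "ADMIN", "addr": {"age": -7, "factor": null, "active": true}, "attempts": 12}
diffs on Session not affecting the asked answer:
  field factor in record Contact: type float32 changed to int32 -> affects the rule determinations only; this particular Session value decodes identically

decoded: {"role": "ADMIN", "addr": {"age": -7, "factor": null, "active": true}, "attempts": 12}


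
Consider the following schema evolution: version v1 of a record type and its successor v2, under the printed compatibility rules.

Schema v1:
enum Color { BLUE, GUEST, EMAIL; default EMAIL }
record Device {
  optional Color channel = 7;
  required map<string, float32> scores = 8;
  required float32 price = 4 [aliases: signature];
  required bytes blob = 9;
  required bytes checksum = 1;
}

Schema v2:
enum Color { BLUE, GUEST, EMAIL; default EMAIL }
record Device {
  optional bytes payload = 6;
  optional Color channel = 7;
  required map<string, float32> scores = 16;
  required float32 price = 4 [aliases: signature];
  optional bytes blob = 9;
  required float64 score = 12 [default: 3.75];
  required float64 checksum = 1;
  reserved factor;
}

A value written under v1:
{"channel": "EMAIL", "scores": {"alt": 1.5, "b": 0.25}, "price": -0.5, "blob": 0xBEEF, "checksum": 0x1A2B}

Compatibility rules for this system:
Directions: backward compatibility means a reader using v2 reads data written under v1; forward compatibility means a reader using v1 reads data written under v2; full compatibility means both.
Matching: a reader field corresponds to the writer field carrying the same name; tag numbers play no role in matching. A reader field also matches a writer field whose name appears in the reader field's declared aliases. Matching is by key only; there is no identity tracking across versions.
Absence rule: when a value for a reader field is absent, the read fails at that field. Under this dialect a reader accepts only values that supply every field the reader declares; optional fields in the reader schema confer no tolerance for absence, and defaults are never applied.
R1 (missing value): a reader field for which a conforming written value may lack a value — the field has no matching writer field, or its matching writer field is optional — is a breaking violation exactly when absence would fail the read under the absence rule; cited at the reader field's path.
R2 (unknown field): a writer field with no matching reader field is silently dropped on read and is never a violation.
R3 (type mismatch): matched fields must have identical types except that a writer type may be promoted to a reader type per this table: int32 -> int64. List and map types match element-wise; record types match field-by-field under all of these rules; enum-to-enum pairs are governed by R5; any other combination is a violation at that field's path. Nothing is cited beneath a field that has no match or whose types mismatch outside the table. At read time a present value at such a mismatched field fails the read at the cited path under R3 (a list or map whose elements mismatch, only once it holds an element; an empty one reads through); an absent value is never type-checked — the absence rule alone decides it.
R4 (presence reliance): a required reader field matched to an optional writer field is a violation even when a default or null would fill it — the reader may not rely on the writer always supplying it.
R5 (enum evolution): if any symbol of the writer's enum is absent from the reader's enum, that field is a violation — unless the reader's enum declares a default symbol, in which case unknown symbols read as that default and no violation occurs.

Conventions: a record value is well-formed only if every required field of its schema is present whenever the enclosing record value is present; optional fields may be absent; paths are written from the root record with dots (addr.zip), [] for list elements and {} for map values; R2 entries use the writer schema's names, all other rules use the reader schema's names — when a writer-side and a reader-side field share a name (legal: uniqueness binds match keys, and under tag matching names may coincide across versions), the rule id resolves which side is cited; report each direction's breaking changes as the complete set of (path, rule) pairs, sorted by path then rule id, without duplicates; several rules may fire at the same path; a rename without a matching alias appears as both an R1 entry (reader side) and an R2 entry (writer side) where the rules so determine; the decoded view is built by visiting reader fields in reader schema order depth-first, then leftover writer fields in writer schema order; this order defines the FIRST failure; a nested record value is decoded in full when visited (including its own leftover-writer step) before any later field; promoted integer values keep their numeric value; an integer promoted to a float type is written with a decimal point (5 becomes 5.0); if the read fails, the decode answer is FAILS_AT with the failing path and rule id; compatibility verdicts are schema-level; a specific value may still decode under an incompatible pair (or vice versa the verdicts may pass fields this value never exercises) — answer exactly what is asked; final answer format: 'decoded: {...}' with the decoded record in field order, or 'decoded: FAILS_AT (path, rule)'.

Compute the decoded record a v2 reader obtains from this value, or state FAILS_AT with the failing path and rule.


in Device below, arrows point writer -> reader
decode walk for Device under reader schema v2:
  read fails at payload under R1 (no fill)
  => FAILS_AT (payload, R1)
the other Device changes do not affect what is asked:
  field checksum in record Device: type bytes changed to float64 -> changes Device's schema-level verdicts only — the decode of this value is the same
  field scores in record Device: tag 8 changed to 16 -> inert under this dialect — no rule fires on Device and the result does not move
  added field score to record Device: required float64, tag 12, default 3.75 (in v2 it sits immediately before checksum) -> changes Device's schema-level verdicts only — the decode of this value is the same
  field blob in record Device: required changed to optional -> changes Device's schema-level verdicts only — the decode of this value is the same

decoded: FAILS_AT (payload, R1)
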